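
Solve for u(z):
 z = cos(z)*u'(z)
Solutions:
 u(z) = C1 + Integral(z/cos(z), z)


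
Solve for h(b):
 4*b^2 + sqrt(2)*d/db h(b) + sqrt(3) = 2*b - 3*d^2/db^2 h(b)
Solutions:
 h(b) = C1 + C2*exp(-sqrt(2)*b/3) - 2*sqrt(2)*b^3/3 + sqrt(2)*b^2/2 + 6*b^2 - 18*sqrt(2)*b - 3*b - sqrt(6)*b/2


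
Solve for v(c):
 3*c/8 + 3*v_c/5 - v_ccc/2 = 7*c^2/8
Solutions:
 v(c) = C1 + C2*exp(-sqrt(30)*c/5) + C3*exp(sqrt(30)*c/5) + 35*c^3/72 - 5*c^2/16 + 175*c/72


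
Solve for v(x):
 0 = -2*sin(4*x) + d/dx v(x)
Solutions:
 v(x) = C1 - cos(4*x)/2


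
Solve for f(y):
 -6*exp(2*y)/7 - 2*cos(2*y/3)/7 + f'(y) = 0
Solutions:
 f(y) = C1 + 3*exp(2*y)/7 + 3*sin(2*y/3)/7


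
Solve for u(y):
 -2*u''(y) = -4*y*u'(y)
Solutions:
 u(y) = C1 + C2*erfi(y)


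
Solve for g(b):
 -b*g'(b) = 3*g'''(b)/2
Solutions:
 g(b) = C1 + Integral(C2*airyai(-2^(1/3)*3^(2/3)*b/3) + C3*airybi(-2^(1/3)*3^(2/3)*b/3), b)


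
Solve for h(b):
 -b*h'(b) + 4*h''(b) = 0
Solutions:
 h(b) = C1 + C2*erfi(sqrt(2)*b/4)


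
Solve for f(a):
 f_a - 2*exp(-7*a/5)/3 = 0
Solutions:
 f(a) = C1 - 10*exp(-7*a/5)/21


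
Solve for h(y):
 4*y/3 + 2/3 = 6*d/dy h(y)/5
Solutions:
 h(y) = C1 + 5*y^2/9 + 5*y/9


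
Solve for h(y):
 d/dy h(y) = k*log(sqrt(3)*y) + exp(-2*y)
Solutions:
 h(y) = C1 + k*y*log(y) + k*y*(-1 + log(3)/2) - exp(-2*y)/2


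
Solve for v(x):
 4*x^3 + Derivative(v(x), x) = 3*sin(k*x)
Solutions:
 v(x) = C1 - x^4 - 3*cos(k*x)/k


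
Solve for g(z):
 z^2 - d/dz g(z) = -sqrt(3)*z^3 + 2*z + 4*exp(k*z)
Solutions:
 g(z) = C1 + sqrt(3)*z^4/4 + z^3/3 - z^2 - 4*exp(k*z)/k


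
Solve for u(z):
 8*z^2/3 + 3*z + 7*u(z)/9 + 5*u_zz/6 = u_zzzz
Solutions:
 u(z) = C1*exp(-sqrt(3)*z*sqrt(5 + sqrt(137))/6) + C2*exp(sqrt(3)*z*sqrt(5 + sqrt(137))/6) + C3*sin(sqrt(3)*z*sqrt(-5 + sqrt(137))/6) + C4*cos(sqrt(3)*z*sqrt(-5 + sqrt(137))/6) - 24*z^2/7 - 27*z/7 + 360/49


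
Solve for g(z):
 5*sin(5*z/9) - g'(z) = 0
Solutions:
 g(z) = C1 - 9*cos(5*z/9)


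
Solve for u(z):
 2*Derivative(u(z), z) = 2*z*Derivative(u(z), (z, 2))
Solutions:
 u(z) = C1 + C2*z^2


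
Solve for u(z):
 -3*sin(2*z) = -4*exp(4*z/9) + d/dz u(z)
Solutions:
 u(z) = C1 + 9*exp(4*z/9) + 3*cos(2*z)/2


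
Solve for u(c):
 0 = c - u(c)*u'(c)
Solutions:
 u(c) = -sqrt(C1 + c^2)
 u(c) = sqrt(C1 + c^2)


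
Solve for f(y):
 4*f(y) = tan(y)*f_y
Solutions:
 f(y) = C1*sin(y)^4


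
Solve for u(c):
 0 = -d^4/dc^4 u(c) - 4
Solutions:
 u(c) = C1 + C2*c + C3*c^2 + C4*c^3 - c^4/6


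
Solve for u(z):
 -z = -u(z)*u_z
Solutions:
 u(z) = -sqrt(C1 + z^2)
 u(z) = sqrt(C1 + z^2)


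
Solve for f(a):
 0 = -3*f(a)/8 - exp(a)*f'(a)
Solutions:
 f(a) = C1*exp(3*exp(-a)/8)


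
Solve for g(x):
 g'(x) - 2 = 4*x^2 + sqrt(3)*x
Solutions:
 g(x) = C1 + 4*x^3/3 + sqrt(3)*x^2/2 + 2*x


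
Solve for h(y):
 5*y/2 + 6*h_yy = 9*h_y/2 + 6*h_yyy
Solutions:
 h(y) = C1 + 5*y^2/18 + 20*y/27 + (C2*sin(sqrt(2)*y/2) + C3*cos(sqrt(2)*y/2))*exp(y/2)


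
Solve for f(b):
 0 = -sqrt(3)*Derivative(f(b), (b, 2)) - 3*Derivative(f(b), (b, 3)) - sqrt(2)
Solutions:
 f(b) = C1 + C2*b + C3*exp(-sqrt(3)*b/3) - sqrt(6)*b^2/6


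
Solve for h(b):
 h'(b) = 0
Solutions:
 h(b) = C1


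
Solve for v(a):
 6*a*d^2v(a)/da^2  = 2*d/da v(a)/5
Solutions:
 v(a) = C1 + C2*a^(16/15)


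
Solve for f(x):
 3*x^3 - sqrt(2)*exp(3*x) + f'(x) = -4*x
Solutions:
 f(x) = C1 - 3*x^4/4 - 2*x^2 + sqrt(2)*exp(3*x)/3


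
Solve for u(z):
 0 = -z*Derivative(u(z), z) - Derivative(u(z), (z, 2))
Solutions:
 u(z) = C1 + C2*erf(sqrt(2)*z/2)


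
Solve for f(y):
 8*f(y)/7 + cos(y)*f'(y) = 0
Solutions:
 f(y) = C1*(sin(y) - 1)^(4/7)/(sin(y) + 1)^(4/7)


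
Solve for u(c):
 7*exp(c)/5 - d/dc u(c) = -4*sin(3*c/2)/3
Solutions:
 u(c) = C1 + 7*exp(c)/5 - 8*cos(3*c/2)/9


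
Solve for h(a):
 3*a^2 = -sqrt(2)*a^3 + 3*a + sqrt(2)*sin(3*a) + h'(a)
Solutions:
 h(a) = C1 + sqrt(2)*a^4/4 + a^3 - 3*a^2/2 + sqrt(2)*cos(3*a)/3


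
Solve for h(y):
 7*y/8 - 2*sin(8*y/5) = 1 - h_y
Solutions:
 h(y) = C1 - 7*y^2/16 + y - 5*cos(8*y/5)/4


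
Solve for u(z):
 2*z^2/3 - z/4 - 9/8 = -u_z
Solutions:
 u(z) = C1 - 2*z^3/9 + z^2/8 + 9*z/8


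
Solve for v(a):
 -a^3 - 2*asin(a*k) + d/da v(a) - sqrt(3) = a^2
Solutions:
 v(a) = C1 + a^4/4 + a^3/3 + sqrt(3)*a + 2*Piecewise((a*asin(a*k) + sqrt(-a^2*k^2 + 1)/k, Ne(k, 0)), (0, True))


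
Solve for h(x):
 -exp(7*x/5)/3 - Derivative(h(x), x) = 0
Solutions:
 h(x) = C1 - 5*exp(7*x/5)/21


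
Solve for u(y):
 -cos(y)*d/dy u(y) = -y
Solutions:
 u(y) = C1 + Integral(y/cos(y), y)


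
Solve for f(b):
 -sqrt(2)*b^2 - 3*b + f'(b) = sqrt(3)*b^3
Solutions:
 f(b) = C1 + sqrt(3)*b^4/4 + sqrt(2)*b^3/3 + 3*b^2/2


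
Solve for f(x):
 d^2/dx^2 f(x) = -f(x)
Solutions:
 f(x) = C1*sin(x) + C2*cos(x)


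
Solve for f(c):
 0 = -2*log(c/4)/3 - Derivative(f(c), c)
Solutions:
 f(c) = C1 - 2*c*log(c)/3 + 2*c/3 + 4*c*log(2)/3


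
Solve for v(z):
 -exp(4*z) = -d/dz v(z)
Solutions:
 v(z) = C1 + exp(4*z)/4


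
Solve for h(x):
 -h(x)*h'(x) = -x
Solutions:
 h(x) = -sqrt(C1 + x^2)
 h(x) = sqrt(C1 + x^2)


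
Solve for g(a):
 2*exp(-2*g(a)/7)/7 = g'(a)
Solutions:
 g(a) = 7*log(-sqrt(C1 + 2*a)) - 7*log(7) + 7*log(2)/2
 g(a) = 7*log(C1 + 2*a)/2 - 7*log(7) + 7*log(2)/2


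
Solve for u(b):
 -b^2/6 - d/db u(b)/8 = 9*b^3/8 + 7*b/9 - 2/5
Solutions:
 u(b) = C1 - 9*b^4/4 - 4*b^3/9 - 28*b^2/9 + 16*b/5


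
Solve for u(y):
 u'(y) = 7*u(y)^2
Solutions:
 u(y) = -1/(C1 + 7*y)


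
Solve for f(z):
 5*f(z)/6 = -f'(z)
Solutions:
 f(z) = C1*exp(-5*z/6)


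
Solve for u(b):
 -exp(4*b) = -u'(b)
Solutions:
 u(b) = C1 + exp(4*b)/4


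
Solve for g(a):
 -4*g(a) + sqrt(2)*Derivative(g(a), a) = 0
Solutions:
 g(a) = C1*exp(2*sqrt(2)*a)


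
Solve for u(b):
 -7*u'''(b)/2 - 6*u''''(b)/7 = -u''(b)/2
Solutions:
 u(b) = C1 + C2*b + C3*exp(b*(-49 + sqrt(2737))/24) + C4*exp(-b*(49 + sqrt(2737))/24)


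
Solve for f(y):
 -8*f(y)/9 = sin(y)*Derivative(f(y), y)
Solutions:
 f(y) = C1*(cos(y) + 1)^(4/9)/(cos(y) - 1)^(4/9)


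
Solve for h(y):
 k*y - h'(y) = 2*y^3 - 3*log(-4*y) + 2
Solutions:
 h(y) = C1 + k*y^2/2 - y^4/2 + 3*y*log(-y) + y*(-5 + 6*log(2))


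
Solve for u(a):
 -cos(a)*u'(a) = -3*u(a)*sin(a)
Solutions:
 u(a) = C1/cos(a)^3


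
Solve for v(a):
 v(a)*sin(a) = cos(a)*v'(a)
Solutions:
 v(a) = C1/cos(a)


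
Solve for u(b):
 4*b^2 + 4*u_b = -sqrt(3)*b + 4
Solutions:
 u(b) = C1 - b^3/3 - sqrt(3)*b^2/8 + b


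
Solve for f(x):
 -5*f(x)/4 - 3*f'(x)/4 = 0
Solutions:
 f(x) = C1*exp(-5*x/3)


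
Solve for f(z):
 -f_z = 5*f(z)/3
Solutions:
 f(z) = C1*exp(-5*z/3)


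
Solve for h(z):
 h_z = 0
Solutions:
 h(z) = C1


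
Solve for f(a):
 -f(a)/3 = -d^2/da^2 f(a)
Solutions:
 f(a) = C1*exp(-sqrt(3)*a/3) + C2*exp(sqrt(3)*a/3)


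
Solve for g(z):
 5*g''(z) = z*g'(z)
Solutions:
 g(z) = C1 + C2*erfi(sqrt(10)*z/10)


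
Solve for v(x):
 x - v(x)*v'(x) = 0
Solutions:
 v(x) = -sqrt(C1 + x^2)
 v(x) = sqrt(C1 + x^2)


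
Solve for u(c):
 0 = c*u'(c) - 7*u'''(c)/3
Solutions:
 u(c) = C1 + Integral(C2*airyai(3^(1/3)*7^(2/3)*c/7) + C3*airybi(3^(1/3)*7^(2/3)*c/7), c)


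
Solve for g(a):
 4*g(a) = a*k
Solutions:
 g(a) = a*k/4


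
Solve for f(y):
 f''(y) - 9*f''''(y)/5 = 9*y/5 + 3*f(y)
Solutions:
 f(y) = -3*y/5 + (C1*sin(3^(3/4)*5^(1/4)*y*sin(atan(sqrt(515)/5)/2)/3) + C2*cos(3^(3/4)*5^(1/4)*y*sin(atan(sqrt(515)/5)/2)/3))*exp(-3^(3/4)*5^(1/4)*y*cos(atan(sqrt(515)/5)/2)/3) + (C3*sin(3^(3/4)*5^(1/4)*y*sin(atan(sqrt(515)/5)/2)/3) + C4*cos(3^(3/4)*5^(1/4)*y*sin(atan(sqrt(515)/5)/2)/3))*exp(3^(3/4)*5^(1/4)*y*cos(atan(sqrt(515)/5)/2)/3)


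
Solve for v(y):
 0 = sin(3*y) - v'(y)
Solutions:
 v(y) = C1 - cos(3*y)/3


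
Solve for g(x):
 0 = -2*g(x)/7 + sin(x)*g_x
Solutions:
 g(x) = C1*(cos(x) - 1)^(1/7)/(cos(x) + 1)^(1/7)


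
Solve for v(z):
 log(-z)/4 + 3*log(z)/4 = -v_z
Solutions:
 v(z) = C1 - z*log(z) + z*(1 - I*pi/4)


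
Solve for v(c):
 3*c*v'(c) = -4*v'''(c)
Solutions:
 v(c) = C1 + Integral(C2*airyai(-6^(1/3)*c/2) + C3*airybi(-6^(1/3)*c/2), c)


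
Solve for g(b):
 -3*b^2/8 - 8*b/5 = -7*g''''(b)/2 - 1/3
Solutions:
 g(b) = C1 + C2*b + C3*b^2 + C4*b^3 + b^6/3360 + 2*b^5/525 - b^4/252


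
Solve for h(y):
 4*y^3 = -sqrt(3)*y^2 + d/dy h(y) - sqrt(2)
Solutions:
 h(y) = C1 + y^4 + sqrt(3)*y^3/3 + sqrt(2)*y


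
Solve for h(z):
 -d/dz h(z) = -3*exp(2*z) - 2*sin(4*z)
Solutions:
 h(z) = C1 + 3*exp(2*z)/2 - cos(4*z)/2


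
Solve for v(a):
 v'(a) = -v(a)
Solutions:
 v(a) = C1*exp(-a)


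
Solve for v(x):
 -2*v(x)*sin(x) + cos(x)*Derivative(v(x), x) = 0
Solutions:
 v(x) = C1/cos(x)^2


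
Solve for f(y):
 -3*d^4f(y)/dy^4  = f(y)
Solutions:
 f(y) = (C1*sin(sqrt(2)*3^(3/4)*y/6) + C2*cos(sqrt(2)*3^(3/4)*y/6))*exp(-sqrt(2)*3^(3/4)*y/6) + (C3*sin(sqrt(2)*3^(3/4)*y/6) + C4*cos(sqrt(2)*3^(3/4)*y/6))*exp(sqrt(2)*3^(3/4)*y/6)


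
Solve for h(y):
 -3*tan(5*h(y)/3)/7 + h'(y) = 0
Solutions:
 h(y) = -3*asin(C1*exp(5*y/7))/5 + 3*pi/5
 h(y) = 3*asin(C1*exp(5*y/7))/5


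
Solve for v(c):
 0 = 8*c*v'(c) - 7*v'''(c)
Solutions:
 v(c) = C1 + Integral(C2*airyai(2*7^(2/3)*c/7) + C3*airybi(2*7^(2/3)*c/7), c)


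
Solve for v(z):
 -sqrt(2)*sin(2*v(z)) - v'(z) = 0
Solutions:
 v(z) = pi - acos((-C1 - exp(4*sqrt(2)*z))/(C1 - exp(4*sqrt(2)*z)))/2
 v(z) = acos((-C1 - exp(4*sqrt(2)*z))/(C1 - exp(4*sqrt(2)*z)))/2


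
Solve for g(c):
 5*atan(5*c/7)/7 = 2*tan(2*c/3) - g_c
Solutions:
 g(c) = C1 - 5*c*atan(5*c/7)/7 + log(25*c^2 + 49)/2 - 3*log(cos(2*c/3))


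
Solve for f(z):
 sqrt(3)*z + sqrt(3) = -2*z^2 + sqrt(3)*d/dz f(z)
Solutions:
 f(z) = C1 + 2*sqrt(3)*z^3/9 + z^2/2 + z


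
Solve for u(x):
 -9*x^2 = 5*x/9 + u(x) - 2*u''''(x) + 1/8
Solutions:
 u(x) = C1*exp(-2^(3/4)*x/2) + C2*exp(2^(3/4)*x/2) + C3*sin(2^(3/4)*x/2) + C4*cos(2^(3/4)*x/2) - 9*x^2 - 5*x/9 - 1/8


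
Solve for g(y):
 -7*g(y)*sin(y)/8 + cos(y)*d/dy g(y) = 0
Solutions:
 g(y) = C1/cos(y)^(7/8)


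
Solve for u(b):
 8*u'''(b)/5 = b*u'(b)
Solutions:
 u(b) = C1 + Integral(C2*airyai(5^(1/3)*b/2) + C3*airybi(5^(1/3)*b/2), b)


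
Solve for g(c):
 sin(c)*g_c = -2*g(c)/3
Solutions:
 g(c) = C1*(cos(c) + 1)^(1/3)/(cos(c) - 1)^(1/3)


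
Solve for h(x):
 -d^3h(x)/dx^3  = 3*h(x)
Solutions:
 h(x) = C3*exp(-3^(1/3)*x) + (C1*sin(3^(5/6)*x/2) + C2*cos(3^(5/6)*x/2))*exp(3^(1/3)*x/2)


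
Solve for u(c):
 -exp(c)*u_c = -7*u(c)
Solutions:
 u(c) = C1*exp(-7*exp(-c))


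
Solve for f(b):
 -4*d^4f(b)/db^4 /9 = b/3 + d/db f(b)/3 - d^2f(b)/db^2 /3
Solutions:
 f(b) = C1 + C2*exp(b*((2*sqrt(2) + 3)^(-1/3) + (2*sqrt(2) + 3)^(1/3))/4)*sin(sqrt(3)*b*(-(2*sqrt(2) + 3)^(1/3) + (2*sqrt(2) + 3)^(-1/3))/4) + C3*exp(b*((2*sqrt(2) + 3)^(-1/3) + (2*sqrt(2) + 3)^(1/3))/4)*cos(sqrt(3)*b*(-(2*sqrt(2) + 3)^(1/3) + (2*sqrt(2) + 3)^(-1/3))/4) + C4*exp(-b*((2*sqrt(2) + 3)^(-1/3) + (2*sqrt(2) + 3)^(1/3))/2) - b^2/2 - b


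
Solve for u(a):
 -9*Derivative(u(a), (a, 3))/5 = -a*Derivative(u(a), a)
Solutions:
 u(a) = C1 + Integral(C2*airyai(15^(1/3)*a/3) + C3*airybi(15^(1/3)*a/3), a)


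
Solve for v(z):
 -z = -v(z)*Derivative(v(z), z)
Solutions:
 v(z) = -sqrt(C1 + z^2)
 v(z) = sqrt(C1 + z^2)


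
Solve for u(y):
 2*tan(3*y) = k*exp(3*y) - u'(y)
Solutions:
 u(y) = C1 + k*exp(3*y)/3 + 2*log(cos(3*y))/3


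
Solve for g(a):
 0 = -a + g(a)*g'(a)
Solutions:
 g(a) = -sqrt(C1 + a^2)
 g(a) = sqrt(C1 + a^2)


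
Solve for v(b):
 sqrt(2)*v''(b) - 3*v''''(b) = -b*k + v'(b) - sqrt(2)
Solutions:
 v(b) = C1 + C2*exp(b*(2*2^(5/6)/(sqrt(81 - 8*sqrt(2)) + 9)^(1/3) + 2^(2/3)*(sqrt(81 - 8*sqrt(2)) + 9)^(1/3))/12)*sin(sqrt(3)*b*(-2*2^(5/6)/(sqrt(81 - 8*sqrt(2)) + 9)^(1/3) + 2^(2/3)*(sqrt(81 - 8*sqrt(2)) + 9)^(1/3))/12) + C3*exp(b*(2*2^(5/6)/(sqrt(81 - 8*sqrt(2)) + 9)^(1/3) + 2^(2/3)*(sqrt(81 - 8*sqrt(2)) + 9)^(1/3))/12)*cos(sqrt(3)*b*(-2*2^(5/6)/(sqrt(81 - 8*sqrt(2)) + 9)^(1/3) + 2^(2/3)*(sqrt(81 - 8*sqrt(2)) + 9)^(1/3))/12) + C4*exp(-b*(2*2^(5/6)/(sqrt(81 - 8*sqrt(2)) + 9)^(1/3) + 2^(2/3)*(sqrt(81 - 8*sqrt(2)) + 9)^(1/3))/6) + b^2*k/2 + sqrt(2)*b*k + sqrt(2)*b


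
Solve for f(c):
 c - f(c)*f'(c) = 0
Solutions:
 f(c) = -sqrt(C1 + c^2)
 f(c) = sqrt(C1 + c^2)


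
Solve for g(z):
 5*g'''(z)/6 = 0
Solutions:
 g(z) = C1 + C2*z + C3*z^2


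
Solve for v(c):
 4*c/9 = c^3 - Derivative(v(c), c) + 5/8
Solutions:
 v(c) = C1 + c^4/4 - 2*c^2/9 + 5*c/8


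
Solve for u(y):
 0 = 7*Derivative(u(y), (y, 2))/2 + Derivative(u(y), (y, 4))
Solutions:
 u(y) = C1 + C2*y + C3*sin(sqrt(14)*y/2) + C4*cos(sqrt(14)*y/2)


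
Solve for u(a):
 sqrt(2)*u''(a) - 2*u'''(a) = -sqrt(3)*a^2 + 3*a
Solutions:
 u(a) = C1 + C2*a + C3*exp(sqrt(2)*a/2) - sqrt(6)*a^4/24 + a^3*(-4*sqrt(3) + 3*sqrt(2))/12 + a^2*(3/2 - sqrt(6))


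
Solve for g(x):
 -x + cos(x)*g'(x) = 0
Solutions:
 g(x) = C1 + Integral(x/cos(x), x)


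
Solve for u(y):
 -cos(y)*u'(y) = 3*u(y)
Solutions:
 u(y) = C1*(sin(y) - 1)^(3/2)/(sin(y) + 1)^(3/2)


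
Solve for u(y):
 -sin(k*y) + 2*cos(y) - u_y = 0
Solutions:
 u(y) = C1 + 2*sin(y) + cos(k*y)/k


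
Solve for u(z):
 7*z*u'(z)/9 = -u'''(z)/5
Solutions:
 u(z) = C1 + Integral(C2*airyai(-105^(1/3)*z/3) + C3*airybi(-105^(1/3)*z/3), z)


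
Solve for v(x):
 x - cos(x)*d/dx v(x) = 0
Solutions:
 v(x) = C1 + Integral(x/cos(x), x)


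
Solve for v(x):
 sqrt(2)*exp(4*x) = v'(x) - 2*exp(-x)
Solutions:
 v(x) = C1 + sqrt(2)*exp(4*x)/4 - 2*exp(-x)


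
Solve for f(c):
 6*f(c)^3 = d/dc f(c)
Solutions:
 f(c) = -sqrt(2)*sqrt(-1/(C1 + 6*c))/2
 f(c) = sqrt(2)*sqrt(-1/(C1 + 6*c))/2


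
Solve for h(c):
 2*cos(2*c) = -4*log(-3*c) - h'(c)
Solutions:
 h(c) = C1 - 4*c*log(-c) - 4*c*log(3) + 4*c - sin(2*c)


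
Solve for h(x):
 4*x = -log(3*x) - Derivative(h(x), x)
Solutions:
 h(x) = C1 - 2*x^2 - x*log(x) - x*log(3) + x


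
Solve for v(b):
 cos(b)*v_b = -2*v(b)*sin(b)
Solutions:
 v(b) = C1*cos(b)^2


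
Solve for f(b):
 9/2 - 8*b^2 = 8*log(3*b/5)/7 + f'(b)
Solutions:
 f(b) = C1 - 8*b^3/3 - 8*b*log(b)/7 - 8*b*log(3)/7 + 8*b*log(5)/7 + 79*b/14


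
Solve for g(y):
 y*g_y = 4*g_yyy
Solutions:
 g(y) = C1 + Integral(C2*airyai(2^(1/3)*y/2) + C3*airybi(2^(1/3)*y/2), y)


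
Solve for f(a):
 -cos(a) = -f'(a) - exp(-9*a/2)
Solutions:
 f(a) = C1 + sin(a) + 2*exp(-9*a/2)/9


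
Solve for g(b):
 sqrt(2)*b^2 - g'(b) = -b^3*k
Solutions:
 g(b) = C1 + b^4*k/4 + sqrt(2)*b^3/3


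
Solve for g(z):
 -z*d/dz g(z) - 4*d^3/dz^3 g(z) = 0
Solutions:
 g(z) = C1 + Integral(C2*airyai(-2^(1/3)*z/2) + C3*airybi(-2^(1/3)*z/2), z)


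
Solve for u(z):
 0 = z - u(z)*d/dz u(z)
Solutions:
 u(z) = -sqrt(C1 + z^2)
 u(z) = sqrt(C1 + z^2)


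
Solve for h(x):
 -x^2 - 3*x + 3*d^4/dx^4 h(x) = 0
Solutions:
 h(x) = C1 + C2*x + C3*x^2 + C4*x^3 + x^6/1080 + x^5/120


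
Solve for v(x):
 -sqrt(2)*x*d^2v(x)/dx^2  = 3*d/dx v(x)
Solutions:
 v(x) = C1 + C2*x^(1 - 3*sqrt(2)/2)


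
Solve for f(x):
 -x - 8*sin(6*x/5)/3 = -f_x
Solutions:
 f(x) = C1 + x^2/2 - 20*cos(6*x/5)/9


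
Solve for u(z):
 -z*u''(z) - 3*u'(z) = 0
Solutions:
 u(z) = C1 + C2/z^2


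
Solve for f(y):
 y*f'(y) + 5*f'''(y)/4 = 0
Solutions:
 f(y) = C1 + Integral(C2*airyai(-10^(2/3)*y/5) + C3*airybi(-10^(2/3)*y/5), y)


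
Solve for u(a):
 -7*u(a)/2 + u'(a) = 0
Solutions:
 u(a) = C1*exp(7*a/2)


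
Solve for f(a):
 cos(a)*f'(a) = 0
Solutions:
 f(a) = C1


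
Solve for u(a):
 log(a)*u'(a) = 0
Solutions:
 u(a) = C1


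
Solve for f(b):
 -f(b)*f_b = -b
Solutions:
 f(b) = -sqrt(C1 + b^2)
 f(b) = sqrt(C1 + b^2)


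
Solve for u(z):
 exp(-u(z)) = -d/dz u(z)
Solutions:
 u(z) = log(C1 - z)


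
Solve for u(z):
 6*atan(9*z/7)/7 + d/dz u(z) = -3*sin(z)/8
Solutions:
 u(z) = C1 - 6*z*atan(9*z/7)/7 + log(81*z^2 + 49)/3 + 3*cos(z)/8


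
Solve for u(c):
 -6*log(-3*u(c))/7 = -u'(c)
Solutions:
 -7*Integral(1/(log(-_y) + log(3)), (_y, u(c)))/6 = C1 - c


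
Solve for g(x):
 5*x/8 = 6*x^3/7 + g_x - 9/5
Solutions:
 g(x) = C1 - 3*x^4/14 + 5*x^2/16 + 9*x/5


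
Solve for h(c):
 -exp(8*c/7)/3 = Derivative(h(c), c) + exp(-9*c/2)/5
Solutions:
 h(c) = C1 - 7*exp(8*c/7)/24 + 2*exp(-9*c/2)/45


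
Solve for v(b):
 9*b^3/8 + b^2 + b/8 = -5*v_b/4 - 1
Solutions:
 v(b) = C1 - 9*b^4/40 - 4*b^3/15 - b^2/20 - 4*b/5


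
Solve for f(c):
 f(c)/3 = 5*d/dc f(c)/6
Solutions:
 f(c) = C1*exp(2*c/5)


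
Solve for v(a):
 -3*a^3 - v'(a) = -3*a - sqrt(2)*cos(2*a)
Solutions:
 v(a) = C1 - 3*a^4/4 + 3*a^2/2 + sqrt(2)*sin(2*a)/2


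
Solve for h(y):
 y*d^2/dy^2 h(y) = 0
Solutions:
 h(y) = C1 + C2*y


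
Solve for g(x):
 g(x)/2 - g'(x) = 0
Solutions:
 g(x) = C1*exp(x/2)


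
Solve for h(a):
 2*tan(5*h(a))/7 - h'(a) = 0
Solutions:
 h(a) = -asin(C1*exp(10*a/7))/5 + pi/5
 h(a) = asin(C1*exp(10*a/7))/5


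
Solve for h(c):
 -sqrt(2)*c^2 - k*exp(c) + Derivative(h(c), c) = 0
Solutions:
 h(c) = C1 + sqrt(2)*c^3/3 + k*exp(c)


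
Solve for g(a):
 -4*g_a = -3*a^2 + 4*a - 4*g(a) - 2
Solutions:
 g(a) = C1*exp(a) - 3*a^2/4 - a/2 - 1


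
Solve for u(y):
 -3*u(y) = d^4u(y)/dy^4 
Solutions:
 u(y) = (C1*sin(sqrt(2)*3^(1/4)*y/2) + C2*cos(sqrt(2)*3^(1/4)*y/2))*exp(-sqrt(2)*3^(1/4)*y/2) + (C3*sin(sqrt(2)*3^(1/4)*y/2) + C4*cos(sqrt(2)*3^(1/4)*y/2))*exp(sqrt(2)*3^(1/4)*y/2)


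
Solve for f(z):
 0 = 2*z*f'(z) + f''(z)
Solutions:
 f(z) = C1 + C2*erf(z)


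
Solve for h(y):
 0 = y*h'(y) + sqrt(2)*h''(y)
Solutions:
 h(y) = C1 + C2*erf(2^(1/4)*y/2)


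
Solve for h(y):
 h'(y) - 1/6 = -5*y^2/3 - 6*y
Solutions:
 h(y) = C1 - 5*y^3/9 - 3*y^2 + y/6


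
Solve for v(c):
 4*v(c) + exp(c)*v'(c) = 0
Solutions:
 v(c) = C1*exp(4*exp(-c))


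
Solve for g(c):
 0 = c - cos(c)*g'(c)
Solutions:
 g(c) = C1 + Integral(c/cos(c), c)


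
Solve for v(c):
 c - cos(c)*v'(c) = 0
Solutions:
 v(c) = C1 + Integral(c/cos(c), c)


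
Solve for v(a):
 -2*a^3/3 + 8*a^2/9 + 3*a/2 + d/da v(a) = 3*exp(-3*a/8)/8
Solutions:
 v(a) = C1 + a^4/6 - 8*a^3/27 - 3*a^2/4 - 1/exp(a)^(3/8)


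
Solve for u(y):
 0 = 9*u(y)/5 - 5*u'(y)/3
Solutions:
 u(y) = C1*exp(27*y/25)


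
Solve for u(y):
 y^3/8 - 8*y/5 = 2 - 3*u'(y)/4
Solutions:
 u(y) = C1 - y^4/24 + 16*y^2/15 + 8*y/3


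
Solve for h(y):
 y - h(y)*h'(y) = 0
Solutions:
 h(y) = -sqrt(C1 + y^2)
 h(y) = sqrt(C1 + y^2)


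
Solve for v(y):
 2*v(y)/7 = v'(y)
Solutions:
 v(y) = C1*exp(2*y/7)


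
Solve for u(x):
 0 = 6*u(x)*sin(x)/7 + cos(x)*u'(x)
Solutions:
 u(x) = C1*cos(x)^(6/7)


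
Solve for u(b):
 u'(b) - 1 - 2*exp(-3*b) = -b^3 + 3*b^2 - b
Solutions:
 u(b) = C1 - b^4/4 + b^3 - b^2/2 + b - 2*exp(-3*b)/3


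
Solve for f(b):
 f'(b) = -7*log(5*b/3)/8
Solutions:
 f(b) = C1 - 7*b*log(b)/8 - 7*b*log(5)/8 + 7*b/8 + 7*b*log(3)/8


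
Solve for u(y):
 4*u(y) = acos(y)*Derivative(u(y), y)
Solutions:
 u(y) = C1*exp(4*Integral(1/acos(y), y))


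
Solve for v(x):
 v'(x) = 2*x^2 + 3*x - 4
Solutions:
 v(x) = C1 + 2*x^3/3 + 3*x^2/2 - 4*x


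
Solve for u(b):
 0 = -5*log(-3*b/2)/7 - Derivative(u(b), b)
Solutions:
 u(b) = C1 - 5*b*log(-b)/7 + 5*b*(-log(3) + log(2) + 1)/7


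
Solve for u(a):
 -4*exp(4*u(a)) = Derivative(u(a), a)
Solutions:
 u(a) = log(-I*(1/(C1 + 16*a))^(1/4))
 u(a) = log(I*(1/(C1 + 16*a))^(1/4))
 u(a) = log(-(1/(C1 + 16*a))^(1/4))
 u(a) = log(1/(C1 + 16*a))/4


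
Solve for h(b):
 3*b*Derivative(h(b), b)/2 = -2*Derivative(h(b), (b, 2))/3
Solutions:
 h(b) = C1 + C2*erf(3*sqrt(2)*b/4)


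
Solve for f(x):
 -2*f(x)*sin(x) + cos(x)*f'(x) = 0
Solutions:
 f(x) = C1/cos(x)^2


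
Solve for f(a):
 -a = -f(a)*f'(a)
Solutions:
 f(a) = -sqrt(C1 + a^2)
 f(a) = sqrt(C1 + a^2)


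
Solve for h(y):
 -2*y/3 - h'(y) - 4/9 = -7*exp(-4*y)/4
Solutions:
 h(y) = C1 - y^2/3 - 4*y/9 - 7*exp(-4*y)/16


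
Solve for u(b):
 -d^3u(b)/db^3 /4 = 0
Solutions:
 u(b) = C1 + C2*b + C3*b^2


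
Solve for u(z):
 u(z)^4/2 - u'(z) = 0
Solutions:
 u(z) = 2^(1/3)*(-1/(C1 + 3*z))^(1/3)
 u(z) = 2^(1/3)*(-1/(C1 + z))^(1/3)*(-3^(2/3) - 3*3^(1/6)*I)/6
 u(z) = 2^(1/3)*(-1/(C1 + z))^(1/3)*(-3^(2/3) + 3*3^(1/6)*I)/6


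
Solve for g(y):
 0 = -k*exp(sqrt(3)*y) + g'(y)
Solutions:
 g(y) = C1 + sqrt(3)*k*exp(sqrt(3)*y)/3


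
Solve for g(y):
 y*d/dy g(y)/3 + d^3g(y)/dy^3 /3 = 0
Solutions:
 g(y) = C1 + Integral(C2*airyai(-y) + C3*airybi(-y), y)


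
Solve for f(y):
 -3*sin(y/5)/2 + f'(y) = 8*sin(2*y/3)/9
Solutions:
 f(y) = C1 - 15*cos(y/5)/2 - 4*cos(2*y/3)/3


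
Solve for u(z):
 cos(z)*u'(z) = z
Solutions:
 u(z) = C1 + Integral(z/cos(z), z)


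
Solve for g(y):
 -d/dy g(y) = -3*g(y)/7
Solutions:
 g(y) = C1*exp(3*y/7)


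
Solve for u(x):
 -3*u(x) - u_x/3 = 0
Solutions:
 u(x) = C1*exp(-9*x)


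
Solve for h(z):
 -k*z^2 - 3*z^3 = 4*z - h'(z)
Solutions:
 h(z) = C1 + k*z^3/3 + 3*z^4/4 + 2*z^2


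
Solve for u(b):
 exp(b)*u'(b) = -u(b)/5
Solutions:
 u(b) = C1*exp(exp(-b)/5)


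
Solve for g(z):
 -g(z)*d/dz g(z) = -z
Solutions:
 g(z) = -sqrt(C1 + z^2)
 g(z) = sqrt(C1 + z^2)


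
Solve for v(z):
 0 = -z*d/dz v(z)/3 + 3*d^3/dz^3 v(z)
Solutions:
 v(z) = C1 + Integral(C2*airyai(3^(1/3)*z/3) + C3*airybi(3^(1/3)*z/3), z)


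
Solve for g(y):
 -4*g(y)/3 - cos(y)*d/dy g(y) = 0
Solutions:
 g(y) = C1*(sin(y) - 1)^(2/3)/(sin(y) + 1)^(2/3)


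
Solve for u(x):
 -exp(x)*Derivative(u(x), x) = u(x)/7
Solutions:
 u(x) = C1*exp(exp(-x)/7)


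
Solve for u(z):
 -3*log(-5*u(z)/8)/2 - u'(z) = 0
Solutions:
 2*Integral(1/(log(-_y) - 3*log(2) + log(5)), (_y, u(z)))/3 = C1 - z


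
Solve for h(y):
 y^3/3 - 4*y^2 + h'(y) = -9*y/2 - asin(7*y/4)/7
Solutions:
 h(y) = C1 - y^4/12 + 4*y^3/3 - 9*y^2/4 - y*asin(7*y/4)/7 - sqrt(16 - 49*y^2)/49


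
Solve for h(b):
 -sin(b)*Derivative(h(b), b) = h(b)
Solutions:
 h(b) = C1*sqrt(cos(b) + 1)/sqrt(cos(b) - 1)


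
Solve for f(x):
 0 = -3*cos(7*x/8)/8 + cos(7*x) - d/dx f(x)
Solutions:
 f(x) = C1 - 3*sin(7*x/8)/7 + sin(7*x)/7


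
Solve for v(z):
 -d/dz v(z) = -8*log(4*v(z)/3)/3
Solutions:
 -3*Integral(1/(log(_y) - log(3) + 2*log(2)), (_y, v(z)))/8 = C1 - z


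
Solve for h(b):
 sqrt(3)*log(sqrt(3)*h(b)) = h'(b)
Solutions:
 -2*sqrt(3)*Integral(1/(2*log(_y) + log(3)), (_y, h(b)))/3 = C1 - b


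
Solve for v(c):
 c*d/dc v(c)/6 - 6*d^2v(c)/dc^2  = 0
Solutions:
 v(c) = C1 + C2*erfi(sqrt(2)*c/12)


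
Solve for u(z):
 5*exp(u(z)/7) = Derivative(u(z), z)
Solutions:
 u(z) = 7*log(-1/(C1 + 5*z)) + 7*log(7)


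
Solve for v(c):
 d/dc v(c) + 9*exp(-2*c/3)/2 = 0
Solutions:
 v(c) = C1 + 27*exp(-2*c/3)/4


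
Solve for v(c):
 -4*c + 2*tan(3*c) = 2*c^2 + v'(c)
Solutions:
 v(c) = C1 - 2*c^3/3 - 2*c^2 - 2*log(cos(3*c))/3


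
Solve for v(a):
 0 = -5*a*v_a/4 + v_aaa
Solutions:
 v(a) = C1 + Integral(C2*airyai(10^(1/3)*a/2) + C3*airybi(10^(1/3)*a/2), a)


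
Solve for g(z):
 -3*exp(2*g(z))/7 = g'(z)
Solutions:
 g(z) = log(-sqrt(1/(C1 + 3*z))) - log(2) + log(14)/2
 g(z) = log(1/(C1 + 3*z))/2 - log(2) + log(14)/2


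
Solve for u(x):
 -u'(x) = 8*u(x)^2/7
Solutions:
 u(x) = 7/(C1 + 8*x)


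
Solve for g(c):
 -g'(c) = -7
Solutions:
 g(c) = C1 + 7*c


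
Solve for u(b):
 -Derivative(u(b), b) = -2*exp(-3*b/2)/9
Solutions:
 u(b) = C1 - 4*exp(-3*b/2)/27


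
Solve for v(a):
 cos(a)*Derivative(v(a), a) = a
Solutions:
 v(a) = C1 + Integral(a/cos(a), a)


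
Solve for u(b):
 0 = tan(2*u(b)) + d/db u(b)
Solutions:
 u(b) = -asin(C1*exp(-2*b))/2 + pi/2
 u(b) = asin(C1*exp(-2*b))/2


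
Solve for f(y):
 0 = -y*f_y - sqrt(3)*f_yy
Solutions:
 f(y) = C1 + C2*erf(sqrt(2)*3^(3/4)*y/6)


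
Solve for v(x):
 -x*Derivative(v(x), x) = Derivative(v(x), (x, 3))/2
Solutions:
 v(x) = C1 + Integral(C2*airyai(-2^(1/3)*x) + C3*airybi(-2^(1/3)*x), x)


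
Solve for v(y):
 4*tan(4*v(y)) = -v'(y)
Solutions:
 v(y) = -asin(C1*exp(-16*y))/4 + pi/4
 v(y) = asin(C1*exp(-16*y))/4


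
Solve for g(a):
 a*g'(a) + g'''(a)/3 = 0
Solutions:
 g(a) = C1 + Integral(C2*airyai(-3^(1/3)*a) + C3*airybi(-3^(1/3)*a), a)


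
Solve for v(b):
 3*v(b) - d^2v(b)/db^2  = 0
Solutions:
 v(b) = C1*exp(-sqrt(3)*b) + C2*exp(sqrt(3)*b)


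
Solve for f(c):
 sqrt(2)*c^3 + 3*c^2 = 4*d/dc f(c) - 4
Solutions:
 f(c) = C1 + sqrt(2)*c^4/16 + c^3/4 + c


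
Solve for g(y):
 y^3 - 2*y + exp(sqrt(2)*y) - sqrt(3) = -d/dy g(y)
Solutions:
 g(y) = C1 - y^4/4 + y^2 + sqrt(3)*y - sqrt(2)*exp(sqrt(2)*y)/2


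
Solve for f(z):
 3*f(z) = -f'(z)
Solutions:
 f(z) = C1*exp(-3*z)


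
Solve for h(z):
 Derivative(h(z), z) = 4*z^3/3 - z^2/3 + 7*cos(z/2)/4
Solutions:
 h(z) = C1 + z^4/3 - z^3/9 + 7*sin(z/2)/2


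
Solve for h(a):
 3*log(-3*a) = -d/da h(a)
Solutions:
 h(a) = C1 - 3*a*log(-a) + 3*a*(1 - log(3))


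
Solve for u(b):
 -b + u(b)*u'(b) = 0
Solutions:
 u(b) = -sqrt(C1 + b^2)
 u(b) = sqrt(C1 + b^2)


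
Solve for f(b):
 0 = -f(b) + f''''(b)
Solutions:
 f(b) = C1*exp(-b) + C2*exp(b) + C3*sin(b) + C4*cos(b)


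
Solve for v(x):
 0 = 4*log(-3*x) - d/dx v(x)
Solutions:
 v(x) = C1 + 4*x*log(-x) + 4*x*(-1 + log(3))


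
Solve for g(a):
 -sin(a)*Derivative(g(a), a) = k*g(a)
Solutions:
 g(a) = C1*exp(k*(-log(cos(a) - 1) + log(cos(a) + 1))/2)


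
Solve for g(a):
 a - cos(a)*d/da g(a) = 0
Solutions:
 g(a) = C1 + Integral(a/cos(a), a)


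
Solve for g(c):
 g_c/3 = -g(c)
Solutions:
 g(c) = C1*exp(-3*c)


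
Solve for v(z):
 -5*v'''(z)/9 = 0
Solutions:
 v(z) = C1 + C2*z + C3*z^2


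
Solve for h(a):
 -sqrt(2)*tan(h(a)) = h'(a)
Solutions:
 h(a) = pi - asin(C1*exp(-sqrt(2)*a))
 h(a) = asin(C1*exp(-sqrt(2)*a))


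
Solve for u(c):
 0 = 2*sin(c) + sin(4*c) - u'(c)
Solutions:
 u(c) = C1 - 2*cos(c) - cos(4*c)/4


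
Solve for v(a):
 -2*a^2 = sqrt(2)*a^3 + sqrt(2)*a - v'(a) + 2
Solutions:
 v(a) = C1 + sqrt(2)*a^4/4 + 2*a^3/3 + sqrt(2)*a^2/2 + 2*a


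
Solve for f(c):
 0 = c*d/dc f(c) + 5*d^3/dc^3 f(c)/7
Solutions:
 f(c) = C1 + Integral(C2*airyai(-5^(2/3)*7^(1/3)*c/5) + C3*airybi(-5^(2/3)*7^(1/3)*c/5), c)


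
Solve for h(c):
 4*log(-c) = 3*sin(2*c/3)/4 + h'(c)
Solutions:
 h(c) = C1 + 4*c*log(-c) - 4*c + 9*cos(2*c/3)/8


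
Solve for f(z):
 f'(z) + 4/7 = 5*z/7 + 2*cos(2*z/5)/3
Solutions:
 f(z) = C1 + 5*z^2/14 - 4*z/7 + 5*sin(2*z/5)/3


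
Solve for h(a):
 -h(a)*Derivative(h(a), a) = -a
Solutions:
 h(a) = -sqrt(C1 + a^2)
 h(a) = sqrt(C1 + a^2)


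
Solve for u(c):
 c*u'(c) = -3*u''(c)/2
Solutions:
 u(c) = C1 + C2*erf(sqrt(3)*c/3)


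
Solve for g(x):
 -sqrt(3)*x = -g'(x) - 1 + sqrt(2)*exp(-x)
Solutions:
 g(x) = C1 + sqrt(3)*x^2/2 - x - sqrt(2)*exp(-x)


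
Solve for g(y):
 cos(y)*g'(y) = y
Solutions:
 g(y) = C1 + Integral(y/cos(y), y)


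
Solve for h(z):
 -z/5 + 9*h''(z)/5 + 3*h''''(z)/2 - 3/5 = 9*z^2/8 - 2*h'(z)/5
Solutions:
 h(z) = C1 + C2*exp(z*(-3*12^(1/3)*5^(2/3)/(5 + sqrt(115))^(1/3) + 90^(1/3)*(5 + sqrt(115))^(1/3))/30)*sin(10^(1/3)*3^(1/6)*z*(10^(1/3)*3^(2/3)/(5 + sqrt(115))^(1/3) + (5 + sqrt(115))^(1/3))/10) + C3*exp(z*(-3*12^(1/3)*5^(2/3)/(5 + sqrt(115))^(1/3) + 90^(1/3)*(5 + sqrt(115))^(1/3))/30)*cos(10^(1/3)*3^(1/6)*z*(10^(1/3)*3^(2/3)/(5 + sqrt(115))^(1/3) + (5 + sqrt(115))^(1/3))/10) + C4*exp(-z*(-3*12^(1/3)*5^(2/3)/(5 + sqrt(115))^(1/3) + 90^(1/3)*(5 + sqrt(115))^(1/3))/15) + 15*z^3/16 - 397*z^2/32 + 3621*z/32


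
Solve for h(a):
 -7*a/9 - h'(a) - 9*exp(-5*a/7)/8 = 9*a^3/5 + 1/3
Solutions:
 h(a) = C1 - 9*a^4/20 - 7*a^2/18 - a/3 + 63*exp(-5*a/7)/40


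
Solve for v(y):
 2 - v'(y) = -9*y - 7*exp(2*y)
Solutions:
 v(y) = C1 + 9*y^2/2 + 2*y + 7*exp(2*y)/2


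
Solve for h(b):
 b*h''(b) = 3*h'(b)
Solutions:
 h(b) = C1 + C2*b^4


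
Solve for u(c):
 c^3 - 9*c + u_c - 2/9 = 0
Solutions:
 u(c) = C1 - c^4/4 + 9*c^2/2 + 2*c/9


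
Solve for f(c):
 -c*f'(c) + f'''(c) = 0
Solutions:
 f(c) = C1 + Integral(C2*airyai(c) + C3*airybi(c), c)


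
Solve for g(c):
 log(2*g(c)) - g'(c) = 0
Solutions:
 -Integral(1/(log(_y) + log(2)), (_y, g(c))) = C1 - c


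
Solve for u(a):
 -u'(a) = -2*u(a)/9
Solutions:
 u(a) = C1*exp(2*a/9)


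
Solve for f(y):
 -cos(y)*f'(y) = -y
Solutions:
 f(y) = C1 + Integral(y/cos(y), y)


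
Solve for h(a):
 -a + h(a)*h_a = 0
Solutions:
 h(a) = -sqrt(C1 + a^2)
 h(a) = sqrt(C1 + a^2)


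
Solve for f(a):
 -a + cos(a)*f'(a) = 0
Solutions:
 f(a) = C1 + Integral(a/cos(a), a)


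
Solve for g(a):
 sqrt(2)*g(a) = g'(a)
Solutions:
 g(a) = C1*exp(sqrt(2)*a)


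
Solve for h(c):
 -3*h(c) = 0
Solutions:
 h(c) = 0


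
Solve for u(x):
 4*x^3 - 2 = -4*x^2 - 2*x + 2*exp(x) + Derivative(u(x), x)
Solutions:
 u(x) = C1 + x^4 + 4*x^3/3 + x^2 - 2*x - 2*exp(x)


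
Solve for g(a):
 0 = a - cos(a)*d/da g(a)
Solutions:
 g(a) = C1 + Integral(a/cos(a), a)


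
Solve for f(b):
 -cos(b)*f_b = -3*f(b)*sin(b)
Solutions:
 f(b) = C1/cos(b)^3


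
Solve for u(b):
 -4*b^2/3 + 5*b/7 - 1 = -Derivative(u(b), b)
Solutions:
 u(b) = C1 + 4*b^3/9 - 5*b^2/14 + b


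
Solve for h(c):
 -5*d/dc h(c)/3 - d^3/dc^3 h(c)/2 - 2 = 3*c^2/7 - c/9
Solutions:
 h(c) = C1 + C2*sin(sqrt(30)*c/3) + C3*cos(sqrt(30)*c/3) - 3*c^3/35 + c^2/30 - 183*c/175


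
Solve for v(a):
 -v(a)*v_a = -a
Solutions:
 v(a) = -sqrt(C1 + a^2)
 v(a) = sqrt(C1 + a^2)


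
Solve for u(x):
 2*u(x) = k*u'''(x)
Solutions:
 u(x) = C1*exp(2^(1/3)*x*(1/k)^(1/3)) + C2*exp(2^(1/3)*x*(-1 + sqrt(3)*I)*(1/k)^(1/3)/2) + C3*exp(-2^(1/3)*x*(1 + sqrt(3)*I)*(1/k)^(1/3)/2)


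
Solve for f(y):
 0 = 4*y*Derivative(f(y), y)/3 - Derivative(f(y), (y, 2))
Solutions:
 f(y) = C1 + C2*erfi(sqrt(6)*y/3)


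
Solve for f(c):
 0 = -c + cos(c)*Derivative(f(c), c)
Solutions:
 f(c) = C1 + Integral(c/cos(c), c)


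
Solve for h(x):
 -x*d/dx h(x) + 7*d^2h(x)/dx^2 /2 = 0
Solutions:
 h(x) = C1 + C2*erfi(sqrt(7)*x/7)


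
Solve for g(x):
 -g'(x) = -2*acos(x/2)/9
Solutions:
 g(x) = C1 + 2*x*acos(x/2)/9 - 2*sqrt(4 - x^2)/9


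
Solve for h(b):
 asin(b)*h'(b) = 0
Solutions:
 h(b) = C1


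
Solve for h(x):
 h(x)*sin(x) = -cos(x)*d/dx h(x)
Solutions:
 h(x) = C1*cos(x)


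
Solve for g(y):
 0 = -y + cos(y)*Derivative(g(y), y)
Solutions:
 g(y) = C1 + Integral(y/cos(y), y)


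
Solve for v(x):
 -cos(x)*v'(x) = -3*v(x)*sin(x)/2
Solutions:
 v(x) = C1/cos(x)^(3/2)


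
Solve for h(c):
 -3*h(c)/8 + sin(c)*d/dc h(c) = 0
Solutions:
 h(c) = C1*(cos(c) - 1)^(3/16)/(cos(c) + 1)^(3/16)


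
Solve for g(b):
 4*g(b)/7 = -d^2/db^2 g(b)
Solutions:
 g(b) = C1*sin(2*sqrt(7)*b/7) + C2*cos(2*sqrt(7)*b/7)


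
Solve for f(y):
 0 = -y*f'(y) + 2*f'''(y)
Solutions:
 f(y) = C1 + Integral(C2*airyai(2^(2/3)*y/2) + C3*airybi(2^(2/3)*y/2), y)


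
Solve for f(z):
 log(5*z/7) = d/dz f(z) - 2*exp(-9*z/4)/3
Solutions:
 f(z) = C1 + z*log(z) + z*(-log(7) - 1 + log(5)) - 8*exp(-9*z/4)/27


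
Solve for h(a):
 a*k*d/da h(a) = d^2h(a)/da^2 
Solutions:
 h(a) = Piecewise((-sqrt(2)*sqrt(pi)*C1*erf(sqrt(2)*a*sqrt(-k)/2)/(2*sqrt(-k)) - C2, (k > 0) | (k < 0)), (-C1*a - C2, True))


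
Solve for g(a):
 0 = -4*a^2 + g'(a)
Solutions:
 g(a) = C1 + 4*a^3/3


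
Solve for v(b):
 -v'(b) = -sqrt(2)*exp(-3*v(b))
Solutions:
 v(b) = log(C1 + 3*sqrt(2)*b)/3
 v(b) = log((-3^(1/3) - 3^(5/6)*I)*(C1 + sqrt(2)*b)^(1/3)/2)
 v(b) = log((-3^(1/3) + 3^(5/6)*I)*(C1 + sqrt(2)*b)^(1/3)/2)


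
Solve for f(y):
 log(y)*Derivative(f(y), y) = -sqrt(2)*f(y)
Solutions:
 f(y) = C1*exp(-sqrt(2)*li(y))


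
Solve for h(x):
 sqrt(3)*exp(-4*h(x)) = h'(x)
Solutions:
 h(x) = log(-I*(C1 + 4*sqrt(3)*x)^(1/4))
 h(x) = log(I*(C1 + 4*sqrt(3)*x)^(1/4))
 h(x) = log(-(C1 + 4*sqrt(3)*x)^(1/4))
 h(x) = log(C1 + 4*sqrt(3)*x)/4


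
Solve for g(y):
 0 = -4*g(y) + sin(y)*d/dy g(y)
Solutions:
 g(y) = C1*(cos(y)^2 - 2*cos(y) + 1)/(cos(y)^2 + 2*cos(y) + 1)


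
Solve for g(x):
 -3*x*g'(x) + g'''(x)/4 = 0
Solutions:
 g(x) = C1 + Integral(C2*airyai(12^(1/3)*x) + C3*airybi(12^(1/3)*x), x)


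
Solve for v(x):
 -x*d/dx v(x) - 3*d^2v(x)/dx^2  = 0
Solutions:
 v(x) = C1 + C2*erf(sqrt(6)*x/6)


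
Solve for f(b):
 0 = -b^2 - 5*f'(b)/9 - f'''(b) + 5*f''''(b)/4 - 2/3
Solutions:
 f(b) = C1 + C2*exp(b*(-2^(1/3)*(5*sqrt(6585) + 407)^(1/3) - 8*2^(2/3)/(5*sqrt(6585) + 407)^(1/3) + 8)/30)*sin(2^(1/3)*sqrt(3)*b*(-(5*sqrt(6585) + 407)^(1/3) + 8*2^(1/3)/(5*sqrt(6585) + 407)^(1/3))/30) + C3*exp(b*(-2^(1/3)*(5*sqrt(6585) + 407)^(1/3) - 8*2^(2/3)/(5*sqrt(6585) + 407)^(1/3) + 8)/30)*cos(2^(1/3)*sqrt(3)*b*(-(5*sqrt(6585) + 407)^(1/3) + 8*2^(1/3)/(5*sqrt(6585) + 407)^(1/3))/30) + C4*exp(b*(8*2^(2/3)/(5*sqrt(6585) + 407)^(1/3) + 4 + 2^(1/3)*(5*sqrt(6585) + 407)^(1/3))/15) - 3*b^3/5 + 132*b/25


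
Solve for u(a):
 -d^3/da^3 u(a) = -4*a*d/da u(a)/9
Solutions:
 u(a) = C1 + Integral(C2*airyai(2^(2/3)*3^(1/3)*a/3) + C3*airybi(2^(2/3)*3^(1/3)*a/3), a)


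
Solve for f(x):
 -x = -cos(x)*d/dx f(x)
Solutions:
 f(x) = C1 + Integral(x/cos(x), x)


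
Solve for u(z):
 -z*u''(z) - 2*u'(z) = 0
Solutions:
 u(z) = C1 + C2/z


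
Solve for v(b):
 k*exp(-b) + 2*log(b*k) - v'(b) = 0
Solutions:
 v(b) = C1 + 2*b*log(b*k) - 2*b - k*exp(-b)


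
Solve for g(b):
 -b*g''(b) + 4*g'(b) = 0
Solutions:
 g(b) = C1 + C2*b^5


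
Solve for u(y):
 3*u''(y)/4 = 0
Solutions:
 u(y) = C1 + C2*y


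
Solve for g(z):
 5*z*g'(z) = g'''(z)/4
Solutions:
 g(z) = C1 + Integral(C2*airyai(20^(1/3)*z) + C3*airybi(20^(1/3)*z), z)


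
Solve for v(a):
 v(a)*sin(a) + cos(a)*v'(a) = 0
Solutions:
 v(a) = C1*cos(a)


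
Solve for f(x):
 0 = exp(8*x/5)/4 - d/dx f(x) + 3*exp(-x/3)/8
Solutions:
 f(x) = C1 + 5*exp(8*x/5)/32 - 9*exp(-x/3)/8


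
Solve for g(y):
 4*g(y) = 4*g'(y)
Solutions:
 g(y) = C1*exp(y)


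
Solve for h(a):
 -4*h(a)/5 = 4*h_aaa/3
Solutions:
 h(a) = C3*exp(-3^(1/3)*5^(2/3)*a/5) + (C1*sin(3^(5/6)*5^(2/3)*a/10) + C2*cos(3^(5/6)*5^(2/3)*a/10))*exp(3^(1/3)*5^(2/3)*a/10)


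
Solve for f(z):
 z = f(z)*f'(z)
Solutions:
 f(z) = -sqrt(C1 + z^2)
 f(z) = sqrt(C1 + z^2)


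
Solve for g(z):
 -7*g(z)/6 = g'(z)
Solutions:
 g(z) = C1*exp(-7*z/6)


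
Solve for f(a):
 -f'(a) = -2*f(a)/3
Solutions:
 f(a) = C1*exp(2*a/3)


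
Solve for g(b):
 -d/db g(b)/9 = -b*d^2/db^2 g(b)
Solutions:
 g(b) = C1 + C2*b^(10/9)


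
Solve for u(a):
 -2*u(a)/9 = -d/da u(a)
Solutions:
 u(a) = C1*exp(2*a/9)


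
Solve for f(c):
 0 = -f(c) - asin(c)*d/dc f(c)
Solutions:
 f(c) = C1*exp(-Integral(1/asin(c), c))


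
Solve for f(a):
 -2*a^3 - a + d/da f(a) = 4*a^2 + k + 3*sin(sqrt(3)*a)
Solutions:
 f(a) = C1 + a^4/2 + 4*a^3/3 + a^2/2 + a*k - sqrt(3)*cos(sqrt(3)*a)


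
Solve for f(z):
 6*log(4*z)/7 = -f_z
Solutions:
 f(z) = C1 - 6*z*log(z)/7 - 12*z*log(2)/7 + 6*z/7


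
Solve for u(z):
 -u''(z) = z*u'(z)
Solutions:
 u(z) = C1 + C2*erf(sqrt(2)*z/2)


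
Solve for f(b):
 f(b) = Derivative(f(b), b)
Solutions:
 f(b) = C1*exp(b)


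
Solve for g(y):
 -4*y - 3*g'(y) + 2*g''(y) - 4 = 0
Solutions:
 g(y) = C1 + C2*exp(3*y/2) - 2*y^2/3 - 20*y/9


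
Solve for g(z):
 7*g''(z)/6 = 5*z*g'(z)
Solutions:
 g(z) = C1 + C2*erfi(sqrt(105)*z/7)


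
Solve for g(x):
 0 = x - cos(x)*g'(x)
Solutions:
 g(x) = C1 + Integral(x/cos(x), x)


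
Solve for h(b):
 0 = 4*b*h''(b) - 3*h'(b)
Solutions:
 h(b) = C1 + C2*b^(7/4)


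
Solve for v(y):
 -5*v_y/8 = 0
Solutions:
 v(y) = C1


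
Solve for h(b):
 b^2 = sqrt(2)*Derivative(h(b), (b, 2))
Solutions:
 h(b) = C1 + C2*b + sqrt(2)*b^4/24


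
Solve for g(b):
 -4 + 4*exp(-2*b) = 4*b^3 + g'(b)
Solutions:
 g(b) = C1 - b^4 - 4*b - 2*exp(-2*b)


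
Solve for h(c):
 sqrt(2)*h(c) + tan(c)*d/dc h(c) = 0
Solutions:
 h(c) = C1/sin(c)^(sqrt(2))


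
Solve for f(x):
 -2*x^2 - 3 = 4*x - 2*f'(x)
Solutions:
 f(x) = C1 + x^3/3 + x^2 + 3*x/2


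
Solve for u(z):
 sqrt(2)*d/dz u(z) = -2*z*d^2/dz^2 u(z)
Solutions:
 u(z) = C1 + C2*z^(1 - sqrt(2)/2)


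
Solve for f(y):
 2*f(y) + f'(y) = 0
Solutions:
 f(y) = C1*exp(-2*y)


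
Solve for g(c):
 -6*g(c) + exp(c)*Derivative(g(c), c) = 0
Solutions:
 g(c) = C1*exp(-6*exp(-c))


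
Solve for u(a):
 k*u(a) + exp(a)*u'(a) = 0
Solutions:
 u(a) = C1*exp(k*exp(-a))


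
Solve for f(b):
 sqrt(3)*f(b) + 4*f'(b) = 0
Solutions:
 f(b) = C1*exp(-sqrt(3)*b/4)


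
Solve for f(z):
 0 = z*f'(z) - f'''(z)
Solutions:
 f(z) = C1 + Integral(C2*airyai(z) + C3*airybi(z), z)


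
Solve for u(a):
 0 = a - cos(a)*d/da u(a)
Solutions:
 u(a) = C1 + Integral(a/cos(a), a)


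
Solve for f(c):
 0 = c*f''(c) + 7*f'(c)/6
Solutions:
 f(c) = C1 + C2/c^(1/6)


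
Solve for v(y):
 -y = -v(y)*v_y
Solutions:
 v(y) = -sqrt(C1 + y^2)
 v(y) = sqrt(C1 + y^2)


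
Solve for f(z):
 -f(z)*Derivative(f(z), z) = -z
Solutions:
 f(z) = -sqrt(C1 + z^2)
 f(z) = sqrt(C1 + z^2)


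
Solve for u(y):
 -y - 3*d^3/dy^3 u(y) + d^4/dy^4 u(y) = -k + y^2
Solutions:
 u(y) = C1 + C2*y + C3*y^2 + C4*exp(3*y) - y^5/180 - 5*y^4/216 + y^3*(9*k - 5)/162


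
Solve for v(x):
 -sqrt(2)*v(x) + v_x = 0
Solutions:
 v(x) = C1*exp(sqrt(2)*x)


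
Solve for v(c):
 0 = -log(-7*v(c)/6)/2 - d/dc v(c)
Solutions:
 2*Integral(1/(log(-_y) - log(6) + log(7)), (_y, v(c))) = C1 - c


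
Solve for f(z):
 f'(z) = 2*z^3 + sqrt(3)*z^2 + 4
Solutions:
 f(z) = C1 + z^4/2 + sqrt(3)*z^3/3 + 4*z


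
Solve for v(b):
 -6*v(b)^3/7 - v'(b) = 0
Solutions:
 v(b) = -sqrt(14)*sqrt(-1/(C1 - 6*b))/2
 v(b) = sqrt(14)*sqrt(-1/(C1 - 6*b))/2


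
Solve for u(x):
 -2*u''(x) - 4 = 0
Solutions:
 u(x) = C1 + C2*x - x^2


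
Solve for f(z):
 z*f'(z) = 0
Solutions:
 f(z) = C1


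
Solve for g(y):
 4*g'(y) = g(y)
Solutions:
 g(y) = C1*exp(y/4)


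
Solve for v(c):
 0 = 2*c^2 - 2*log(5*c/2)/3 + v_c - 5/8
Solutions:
 v(c) = C1 - 2*c^3/3 + 2*c*log(c)/3 - 2*c*log(2)/3 - c/24 + 2*c*log(5)/3


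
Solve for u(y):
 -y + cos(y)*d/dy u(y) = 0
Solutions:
 u(y) = C1 + Integral(y/cos(y), y)


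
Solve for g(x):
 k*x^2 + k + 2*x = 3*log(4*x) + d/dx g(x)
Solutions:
 g(x) = C1 + k*x^3/3 + k*x + x^2 - 3*x*log(x) - x*log(64) + 3*x


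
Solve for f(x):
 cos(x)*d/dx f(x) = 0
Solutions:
 f(x) = C1


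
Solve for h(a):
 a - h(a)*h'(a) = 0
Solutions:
 h(a) = -sqrt(C1 + a^2)
 h(a) = sqrt(C1 + a^2)


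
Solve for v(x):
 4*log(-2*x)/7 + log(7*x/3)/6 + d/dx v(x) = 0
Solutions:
 v(x) = C1 - 31*x*log(x)/42 + x*(-24*log(2) - 7*log(7) + 7*log(3) + 31 - 24*I*pi)/42


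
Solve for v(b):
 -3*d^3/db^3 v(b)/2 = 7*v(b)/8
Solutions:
 v(b) = C3*exp(b*(-126^(1/3) + 3*14^(1/3)*3^(2/3))/24)*sin(14^(1/3)*3^(1/6)*b/4) + C4*exp(b*(-126^(1/3) + 3*14^(1/3)*3^(2/3))/24)*cos(14^(1/3)*3^(1/6)*b/4) + C5*exp(-b*(126^(1/3) + 3*14^(1/3)*3^(2/3))/24) + (C1*sin(14^(1/3)*3^(1/6)*b/4) + C2*cos(14^(1/3)*3^(1/6)*b/4))*exp(126^(1/3)*b/12)


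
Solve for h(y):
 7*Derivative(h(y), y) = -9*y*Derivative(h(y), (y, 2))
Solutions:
 h(y) = C1 + C2*y^(2/9)


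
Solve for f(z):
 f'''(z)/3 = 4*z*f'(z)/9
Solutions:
 f(z) = C1 + Integral(C2*airyai(6^(2/3)*z/3) + C3*airybi(6^(2/3)*z/3), z)
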